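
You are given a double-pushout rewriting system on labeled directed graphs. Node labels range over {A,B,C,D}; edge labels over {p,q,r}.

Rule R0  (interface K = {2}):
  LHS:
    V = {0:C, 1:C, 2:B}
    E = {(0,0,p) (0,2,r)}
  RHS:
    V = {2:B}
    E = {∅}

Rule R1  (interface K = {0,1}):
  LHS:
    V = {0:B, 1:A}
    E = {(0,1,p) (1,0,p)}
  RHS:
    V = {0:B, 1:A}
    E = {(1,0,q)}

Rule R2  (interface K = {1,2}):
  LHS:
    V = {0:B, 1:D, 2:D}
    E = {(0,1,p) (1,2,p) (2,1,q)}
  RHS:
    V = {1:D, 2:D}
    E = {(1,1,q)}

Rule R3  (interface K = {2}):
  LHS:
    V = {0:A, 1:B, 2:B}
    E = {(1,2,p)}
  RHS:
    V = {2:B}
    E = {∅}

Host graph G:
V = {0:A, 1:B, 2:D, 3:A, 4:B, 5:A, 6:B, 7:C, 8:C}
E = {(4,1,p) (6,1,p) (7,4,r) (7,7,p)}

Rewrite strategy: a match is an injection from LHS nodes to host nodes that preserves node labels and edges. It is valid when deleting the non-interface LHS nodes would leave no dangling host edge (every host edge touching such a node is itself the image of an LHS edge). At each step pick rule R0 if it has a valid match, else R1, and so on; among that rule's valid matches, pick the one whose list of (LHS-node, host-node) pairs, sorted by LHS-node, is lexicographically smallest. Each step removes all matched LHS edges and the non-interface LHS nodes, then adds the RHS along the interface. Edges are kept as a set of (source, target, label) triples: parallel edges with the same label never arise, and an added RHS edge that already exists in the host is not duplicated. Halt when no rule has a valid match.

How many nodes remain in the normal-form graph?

start.  V:9 E:4  edges: 4-p->1 6-p->1 7-r->4 7-p->7
1. fire R0 via {0↦7, 1↦8, 2↦4}  →  V:7 E:2  edges: 4-p->1 6-p->1
2. fire R3 via {0↦0, 1↦4, 2↦1}  →  V:5 E:1  edges: 6-p->1
3. fire R3 via {0↦3, 1↦6, 2↦1}  →  V:3 E:0  edges: ∅
normal form: no rule applies after step 3
NF nodes: {1:B, 2:D, 5:A}

Answer: 3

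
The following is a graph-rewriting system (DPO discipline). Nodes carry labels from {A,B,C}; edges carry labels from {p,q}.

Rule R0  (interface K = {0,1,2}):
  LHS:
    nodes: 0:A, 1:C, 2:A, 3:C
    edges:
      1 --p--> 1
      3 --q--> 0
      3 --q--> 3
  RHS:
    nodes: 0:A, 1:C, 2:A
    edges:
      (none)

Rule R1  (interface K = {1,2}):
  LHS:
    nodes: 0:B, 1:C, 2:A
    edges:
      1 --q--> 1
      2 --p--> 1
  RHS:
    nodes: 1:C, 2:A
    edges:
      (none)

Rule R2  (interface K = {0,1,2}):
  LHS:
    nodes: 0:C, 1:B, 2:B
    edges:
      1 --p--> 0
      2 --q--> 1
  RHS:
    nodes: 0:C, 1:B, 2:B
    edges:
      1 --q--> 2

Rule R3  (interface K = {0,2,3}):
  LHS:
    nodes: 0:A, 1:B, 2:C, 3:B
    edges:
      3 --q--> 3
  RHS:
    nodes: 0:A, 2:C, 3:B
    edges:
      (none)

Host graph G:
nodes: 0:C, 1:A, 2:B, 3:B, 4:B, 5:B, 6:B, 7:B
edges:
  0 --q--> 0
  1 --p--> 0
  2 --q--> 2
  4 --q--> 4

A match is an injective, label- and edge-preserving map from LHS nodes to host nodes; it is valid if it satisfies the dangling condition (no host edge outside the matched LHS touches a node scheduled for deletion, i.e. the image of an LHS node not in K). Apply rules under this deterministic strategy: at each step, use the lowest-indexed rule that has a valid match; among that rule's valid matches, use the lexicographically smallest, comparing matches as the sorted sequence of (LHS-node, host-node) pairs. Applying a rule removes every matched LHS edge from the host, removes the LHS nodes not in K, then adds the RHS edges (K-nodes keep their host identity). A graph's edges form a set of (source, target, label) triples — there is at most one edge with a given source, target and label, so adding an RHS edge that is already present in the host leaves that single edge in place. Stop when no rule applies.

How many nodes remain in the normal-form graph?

Answer: 5

Derivation:
start.  V:8 E:4  edges: 0-q->0 1-p->0 2-q->2 4-q->4
1. fire R1 via {0↦3, 1↦0, 2↦1}  →  V:7 E:2  edges: 2-q->2 4-q->4
2. fire R3 via {0↦1, 1↦5, 2↦0, 3↦2}  →  V:6 E:1  edges: 4-q->4
3. fire R3 via {0↦1, 1↦2, 2↦0, 3↦4}  →  V:5 E:0  edges: ∅
normal form: no rule applies after step 3
NF nodes: {0:C, 1:A, 4:B, 6:B, 7:B}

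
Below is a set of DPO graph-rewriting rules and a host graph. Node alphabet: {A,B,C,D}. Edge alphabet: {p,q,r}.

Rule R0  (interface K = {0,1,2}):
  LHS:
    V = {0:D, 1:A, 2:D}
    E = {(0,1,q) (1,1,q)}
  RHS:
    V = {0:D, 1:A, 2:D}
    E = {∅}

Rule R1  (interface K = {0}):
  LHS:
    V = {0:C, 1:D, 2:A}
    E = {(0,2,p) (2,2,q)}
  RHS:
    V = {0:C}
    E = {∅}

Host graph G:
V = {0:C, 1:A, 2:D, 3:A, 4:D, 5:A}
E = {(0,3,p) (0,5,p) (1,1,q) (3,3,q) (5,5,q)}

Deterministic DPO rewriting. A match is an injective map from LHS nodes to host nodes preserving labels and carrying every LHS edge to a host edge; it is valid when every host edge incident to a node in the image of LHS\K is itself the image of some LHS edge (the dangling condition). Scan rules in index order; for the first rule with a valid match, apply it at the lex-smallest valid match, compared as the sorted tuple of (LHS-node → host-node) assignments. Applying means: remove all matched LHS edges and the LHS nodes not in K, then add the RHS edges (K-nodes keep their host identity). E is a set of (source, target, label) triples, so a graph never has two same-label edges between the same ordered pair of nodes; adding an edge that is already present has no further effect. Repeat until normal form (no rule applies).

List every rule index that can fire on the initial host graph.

Answer: [R1]

Rewrite trace:
R0: no valid match — LHS pattern not found
R1: 4 valid matches — {0↦0, 1↦2, 2↦3}, {0↦0, 1↦2, 2↦5}, {0↦0, 1↦4, 2↦3} (+1 more)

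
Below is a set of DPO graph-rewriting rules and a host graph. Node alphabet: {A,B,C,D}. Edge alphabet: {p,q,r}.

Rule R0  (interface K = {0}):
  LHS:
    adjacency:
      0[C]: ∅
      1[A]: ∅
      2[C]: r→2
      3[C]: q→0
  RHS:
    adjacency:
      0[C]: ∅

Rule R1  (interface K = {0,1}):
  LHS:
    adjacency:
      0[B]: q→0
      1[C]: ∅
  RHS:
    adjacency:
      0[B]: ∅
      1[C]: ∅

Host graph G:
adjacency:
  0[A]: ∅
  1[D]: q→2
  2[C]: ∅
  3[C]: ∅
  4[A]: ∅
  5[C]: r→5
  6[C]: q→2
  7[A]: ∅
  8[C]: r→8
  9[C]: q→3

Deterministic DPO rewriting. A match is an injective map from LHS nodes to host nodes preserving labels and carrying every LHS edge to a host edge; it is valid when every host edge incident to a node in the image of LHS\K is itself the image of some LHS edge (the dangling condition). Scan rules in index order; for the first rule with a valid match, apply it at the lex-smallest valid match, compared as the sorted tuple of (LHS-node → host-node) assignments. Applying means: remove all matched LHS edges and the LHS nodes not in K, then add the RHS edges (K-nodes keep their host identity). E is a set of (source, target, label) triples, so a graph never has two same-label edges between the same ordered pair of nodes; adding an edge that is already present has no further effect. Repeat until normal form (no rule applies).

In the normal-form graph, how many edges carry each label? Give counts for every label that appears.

initial: |V|=10 |E|=5  E = 1-q->2 5-r->5 6-q->2 8-r->8 9-q->3
step 1: apply R0 at {0↦2, 1↦0, 2↦5, 3↦6}  → |V|=7 |E|=3  E = 1-q->2 8-r->8 9-q->3
step 2: apply R0 at {0↦3, 1↦4, 2↦8, 3↦9}  → |V|=4 |E|=1  E = 1-q->2
final graph: no rule applies after step 2
NF edges: [(1, 2, 'q')]

Answer: q:1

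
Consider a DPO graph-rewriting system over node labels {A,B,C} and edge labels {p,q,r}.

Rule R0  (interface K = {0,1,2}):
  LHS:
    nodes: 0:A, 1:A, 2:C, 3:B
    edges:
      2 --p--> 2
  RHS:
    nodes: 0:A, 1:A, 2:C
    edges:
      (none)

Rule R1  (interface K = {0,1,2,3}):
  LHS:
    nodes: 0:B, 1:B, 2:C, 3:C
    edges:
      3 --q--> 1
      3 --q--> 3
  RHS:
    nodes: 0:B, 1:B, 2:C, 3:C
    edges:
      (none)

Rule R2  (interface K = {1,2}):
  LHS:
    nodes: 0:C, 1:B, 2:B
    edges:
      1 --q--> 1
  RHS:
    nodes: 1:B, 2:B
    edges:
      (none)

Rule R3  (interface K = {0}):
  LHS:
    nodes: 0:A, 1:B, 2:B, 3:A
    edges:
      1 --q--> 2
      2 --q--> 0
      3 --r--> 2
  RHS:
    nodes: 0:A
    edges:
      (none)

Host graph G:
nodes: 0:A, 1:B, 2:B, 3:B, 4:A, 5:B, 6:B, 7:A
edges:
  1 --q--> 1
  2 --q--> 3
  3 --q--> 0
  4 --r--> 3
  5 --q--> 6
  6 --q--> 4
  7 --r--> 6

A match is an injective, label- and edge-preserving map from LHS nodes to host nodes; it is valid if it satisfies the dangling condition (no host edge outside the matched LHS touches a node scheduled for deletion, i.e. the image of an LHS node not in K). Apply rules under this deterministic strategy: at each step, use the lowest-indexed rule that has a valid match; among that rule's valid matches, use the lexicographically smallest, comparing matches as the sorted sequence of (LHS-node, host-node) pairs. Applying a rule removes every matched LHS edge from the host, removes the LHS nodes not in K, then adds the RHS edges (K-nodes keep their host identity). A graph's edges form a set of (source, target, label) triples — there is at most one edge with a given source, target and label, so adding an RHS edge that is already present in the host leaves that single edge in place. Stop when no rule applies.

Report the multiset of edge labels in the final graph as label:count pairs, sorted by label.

initial: |V|=8 |E|=7  E = 1-q->1 2-q->3 3-q->0 4-r->3 5-q->6 6-q->4 7-r->6
step 1: apply R3 at {0↦4, 1↦5, 2↦6, 3↦7}  → |V|=5 |E|=4  E = 1-q->1 2-q->3 3-q->0 4-r->3
step 2: apply R3 at {0↦0, 1↦2, 2↦3, 3↦4}  → |V|=2 |E|=1  E = 1-q->1
normal form: no rule applies after step 2
NF edges: [(1, 1, 'q')]

Answer: q:1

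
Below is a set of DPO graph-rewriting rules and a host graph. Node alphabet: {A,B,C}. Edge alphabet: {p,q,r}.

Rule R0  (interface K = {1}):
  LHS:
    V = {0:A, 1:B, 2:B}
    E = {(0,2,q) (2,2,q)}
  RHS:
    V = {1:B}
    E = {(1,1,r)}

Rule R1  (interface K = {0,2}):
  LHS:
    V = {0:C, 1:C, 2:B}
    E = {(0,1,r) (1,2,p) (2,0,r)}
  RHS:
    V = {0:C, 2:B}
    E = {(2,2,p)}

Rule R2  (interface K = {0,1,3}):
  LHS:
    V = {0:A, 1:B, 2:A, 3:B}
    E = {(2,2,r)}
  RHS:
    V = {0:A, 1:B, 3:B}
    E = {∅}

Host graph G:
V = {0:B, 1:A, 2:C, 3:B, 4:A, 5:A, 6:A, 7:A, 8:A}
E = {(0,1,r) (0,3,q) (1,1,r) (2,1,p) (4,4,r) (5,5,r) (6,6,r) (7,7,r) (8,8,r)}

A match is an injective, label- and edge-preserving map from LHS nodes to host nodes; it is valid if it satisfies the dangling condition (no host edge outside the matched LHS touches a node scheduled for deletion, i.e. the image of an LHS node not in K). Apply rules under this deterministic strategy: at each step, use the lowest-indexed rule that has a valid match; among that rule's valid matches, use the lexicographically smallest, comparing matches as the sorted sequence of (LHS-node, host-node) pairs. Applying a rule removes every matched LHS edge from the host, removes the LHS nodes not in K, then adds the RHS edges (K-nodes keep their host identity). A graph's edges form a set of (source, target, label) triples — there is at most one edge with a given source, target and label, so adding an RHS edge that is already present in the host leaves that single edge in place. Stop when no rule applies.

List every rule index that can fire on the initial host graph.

R0: no valid match — LHS pattern not found
R1: no valid match — LHS pattern not found
R2: 50 valid matches — {0↦1, 1↦0, 2↦4, 3↦3}, {0↦1, 1↦0, 2↦5, 3↦3}, {0↦1, 1↦0, 2↦6, 3↦3} (+47 more)

Answer: [R2]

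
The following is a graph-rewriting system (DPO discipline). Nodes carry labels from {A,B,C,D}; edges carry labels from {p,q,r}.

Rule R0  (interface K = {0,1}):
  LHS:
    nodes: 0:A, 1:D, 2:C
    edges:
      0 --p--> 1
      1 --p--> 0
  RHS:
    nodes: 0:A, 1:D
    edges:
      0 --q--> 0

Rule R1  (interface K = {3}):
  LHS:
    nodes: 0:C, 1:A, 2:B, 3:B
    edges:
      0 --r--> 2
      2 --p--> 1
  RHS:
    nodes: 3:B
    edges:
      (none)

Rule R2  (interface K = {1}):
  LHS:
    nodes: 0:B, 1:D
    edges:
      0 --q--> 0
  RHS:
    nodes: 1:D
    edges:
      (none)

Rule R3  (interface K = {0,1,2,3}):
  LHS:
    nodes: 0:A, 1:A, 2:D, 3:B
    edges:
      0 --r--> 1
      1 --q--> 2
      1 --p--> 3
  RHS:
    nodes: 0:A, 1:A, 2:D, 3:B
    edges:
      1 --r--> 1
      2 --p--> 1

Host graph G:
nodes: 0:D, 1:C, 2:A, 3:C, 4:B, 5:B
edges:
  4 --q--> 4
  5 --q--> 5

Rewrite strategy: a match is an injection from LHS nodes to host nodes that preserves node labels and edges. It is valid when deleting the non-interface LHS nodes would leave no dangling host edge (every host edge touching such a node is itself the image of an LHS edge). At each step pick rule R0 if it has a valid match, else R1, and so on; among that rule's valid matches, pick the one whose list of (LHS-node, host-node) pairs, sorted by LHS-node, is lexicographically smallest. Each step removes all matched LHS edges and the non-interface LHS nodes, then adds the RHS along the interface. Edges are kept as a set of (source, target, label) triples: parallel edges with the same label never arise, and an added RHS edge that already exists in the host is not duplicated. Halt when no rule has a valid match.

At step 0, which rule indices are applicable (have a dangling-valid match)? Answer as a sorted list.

R0: no valid match — LHS pattern not found
R1: no valid match — LHS pattern not found
R2: 2 valid matches — {0↦4, 1↦0}, {0↦5, 1↦0}
R3: no valid match — LHS pattern not found

Answer: [R2]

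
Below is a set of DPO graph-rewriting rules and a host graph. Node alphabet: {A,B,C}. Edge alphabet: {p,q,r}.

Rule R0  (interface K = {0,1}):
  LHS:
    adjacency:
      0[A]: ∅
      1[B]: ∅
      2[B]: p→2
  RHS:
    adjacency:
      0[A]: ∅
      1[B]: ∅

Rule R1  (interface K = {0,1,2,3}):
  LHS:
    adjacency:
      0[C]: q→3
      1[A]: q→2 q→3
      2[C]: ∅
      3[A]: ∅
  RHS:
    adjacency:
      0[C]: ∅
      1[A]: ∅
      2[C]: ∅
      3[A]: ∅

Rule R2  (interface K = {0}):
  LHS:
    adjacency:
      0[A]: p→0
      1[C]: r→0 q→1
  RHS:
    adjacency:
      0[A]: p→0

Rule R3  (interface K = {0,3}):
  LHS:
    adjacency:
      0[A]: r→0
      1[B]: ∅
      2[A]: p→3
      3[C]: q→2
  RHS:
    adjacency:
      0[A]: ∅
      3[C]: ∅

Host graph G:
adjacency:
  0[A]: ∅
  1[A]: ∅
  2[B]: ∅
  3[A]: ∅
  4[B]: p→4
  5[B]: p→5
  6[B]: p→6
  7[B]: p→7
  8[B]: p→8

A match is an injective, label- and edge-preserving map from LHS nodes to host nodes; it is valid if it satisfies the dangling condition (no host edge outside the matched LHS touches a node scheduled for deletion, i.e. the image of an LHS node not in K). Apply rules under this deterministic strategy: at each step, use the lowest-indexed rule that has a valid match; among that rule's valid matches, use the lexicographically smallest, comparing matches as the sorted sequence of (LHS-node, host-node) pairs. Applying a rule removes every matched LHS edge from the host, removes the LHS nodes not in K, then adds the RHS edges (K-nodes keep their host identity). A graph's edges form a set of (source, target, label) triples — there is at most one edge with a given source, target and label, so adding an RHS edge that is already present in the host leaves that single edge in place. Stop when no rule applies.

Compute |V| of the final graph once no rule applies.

Answer: 4

Steps:
initial: |V|=9 |E|=5  E = 4-p->4 5-p->5 6-p->6 7-p->7 8-p->8
step 1: apply R0 at {0↦0, 1↦2, 2↦4}  → |V|=8 |E|=4  E = 5-p->5 6-p->6 7-p->7 8-p->8
step 2: apply R0 at {0↦0, 1↦2, 2↦5}  → |V|=7 |E|=3  E = 6-p->6 7-p->7 8-p->8
step 3: apply R0 at {0↦0, 1↦2, 2↦6}  → |V|=6 |E|=2  E = 7-p->7 8-p->8
step 4: apply R0 at {0↦0, 1↦2, 2↦7}  → |V|=5 |E|=1  E = 8-p->8
step 5: apply R0 at {0↦0, 1↦2, 2↦8}  → |V|=4 |E|=0  E = ∅
final graph: no rule applies after step 5
NF nodes: {0:A, 1:A, 2:B, 3:A}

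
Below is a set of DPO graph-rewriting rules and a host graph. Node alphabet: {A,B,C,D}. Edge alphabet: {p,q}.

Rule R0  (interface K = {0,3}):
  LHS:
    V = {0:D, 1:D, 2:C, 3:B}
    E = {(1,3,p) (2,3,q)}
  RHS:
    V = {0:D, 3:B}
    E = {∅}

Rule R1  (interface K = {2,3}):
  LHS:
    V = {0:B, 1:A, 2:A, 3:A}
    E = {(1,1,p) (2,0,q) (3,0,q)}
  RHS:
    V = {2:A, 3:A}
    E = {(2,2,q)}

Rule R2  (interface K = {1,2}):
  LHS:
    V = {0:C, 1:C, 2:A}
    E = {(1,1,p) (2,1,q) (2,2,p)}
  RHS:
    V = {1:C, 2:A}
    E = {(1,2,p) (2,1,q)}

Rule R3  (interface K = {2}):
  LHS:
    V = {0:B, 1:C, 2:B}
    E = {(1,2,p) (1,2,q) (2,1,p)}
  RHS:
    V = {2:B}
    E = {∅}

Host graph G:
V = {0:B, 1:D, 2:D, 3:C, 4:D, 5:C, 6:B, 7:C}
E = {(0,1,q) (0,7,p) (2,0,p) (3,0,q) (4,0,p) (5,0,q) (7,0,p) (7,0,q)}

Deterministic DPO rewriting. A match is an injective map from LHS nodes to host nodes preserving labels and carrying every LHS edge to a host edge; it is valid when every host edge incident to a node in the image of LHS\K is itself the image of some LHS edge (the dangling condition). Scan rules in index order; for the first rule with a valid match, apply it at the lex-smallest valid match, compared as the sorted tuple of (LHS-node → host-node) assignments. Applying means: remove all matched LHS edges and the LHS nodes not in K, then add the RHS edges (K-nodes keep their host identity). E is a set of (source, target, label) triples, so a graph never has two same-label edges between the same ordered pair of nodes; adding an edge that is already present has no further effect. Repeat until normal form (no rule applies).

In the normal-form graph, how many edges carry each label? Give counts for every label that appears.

Answer: q:1

Derivation:
[0] host  ⇒  8 nodes, 8 edges  {0-q->1 0-p->7 2-p->0 3-q->0 4-p->0 5-q->0 7-p->0 7-q->0}
[1] R0 @ {0↦1, 1↦2, 2↦3, 3↦0}  ⇒  6 nodes, 6 edges  {0-q->1 0-p->7 4-p->0 5-q->0 7-p->0 7-q->0}
[2] R0 @ {0↦1, 1↦4, 2↦5, 3↦0}  ⇒  4 nodes, 4 edges  {0-q->1 0-p->7 7-p->0 7-q->0}
[3] R3 @ {0↦6, 1↦7, 2↦0}  ⇒  2 nodes, 1 edges  {0-q->1}
normal form: no rule applies after step 3
NF edges: [(0, 1, 'q')]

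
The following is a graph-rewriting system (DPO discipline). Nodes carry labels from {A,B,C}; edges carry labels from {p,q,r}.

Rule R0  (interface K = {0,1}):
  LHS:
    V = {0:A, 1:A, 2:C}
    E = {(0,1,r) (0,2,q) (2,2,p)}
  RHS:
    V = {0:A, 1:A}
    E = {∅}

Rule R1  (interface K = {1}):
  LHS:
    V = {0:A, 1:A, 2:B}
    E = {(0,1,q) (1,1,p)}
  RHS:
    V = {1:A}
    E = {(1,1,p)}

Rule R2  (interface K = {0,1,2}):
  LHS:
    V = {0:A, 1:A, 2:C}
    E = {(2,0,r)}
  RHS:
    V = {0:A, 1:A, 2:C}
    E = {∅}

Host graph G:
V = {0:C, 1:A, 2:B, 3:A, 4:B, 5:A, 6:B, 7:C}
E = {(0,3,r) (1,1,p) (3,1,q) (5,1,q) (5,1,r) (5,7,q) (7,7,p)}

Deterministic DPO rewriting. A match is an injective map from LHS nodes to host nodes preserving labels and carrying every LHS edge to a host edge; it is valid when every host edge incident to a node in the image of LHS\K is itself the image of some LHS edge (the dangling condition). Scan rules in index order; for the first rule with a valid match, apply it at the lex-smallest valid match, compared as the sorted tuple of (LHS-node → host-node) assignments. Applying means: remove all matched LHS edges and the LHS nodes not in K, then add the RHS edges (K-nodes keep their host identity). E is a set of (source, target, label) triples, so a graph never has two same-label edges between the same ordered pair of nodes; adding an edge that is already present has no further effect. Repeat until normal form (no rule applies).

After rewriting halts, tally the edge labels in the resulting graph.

initial: |V|=8 |E|=7  E = 0-r->3 1-p->1 3-q->1 5-q->1 5-r->1 5-q->7 7-p->7
step 1: apply R0 at {0↦5, 1↦1, 2↦7}  → |V|=7 |E|=4  E = 0-r->3 1-p->1 3-q->1 5-q->1
step 2: apply R1 at {0↦5, 1↦1, 2↦2}  → |V|=5 |E|=3  E = 0-r->3 1-p->1 3-q->1
step 3: apply R2 at {0↦3, 1↦1, 2↦0}  → |V|=5 |E|=2  E = 1-p->1 3-q->1
step 4: apply R1 at {0↦3, 1↦1, 2↦4}  → |V|=3 |E|=1  E = 1-p->1
normal form: no rule applies after step 4
NF edges: [(1, 1, 'p')]

Answer: p:1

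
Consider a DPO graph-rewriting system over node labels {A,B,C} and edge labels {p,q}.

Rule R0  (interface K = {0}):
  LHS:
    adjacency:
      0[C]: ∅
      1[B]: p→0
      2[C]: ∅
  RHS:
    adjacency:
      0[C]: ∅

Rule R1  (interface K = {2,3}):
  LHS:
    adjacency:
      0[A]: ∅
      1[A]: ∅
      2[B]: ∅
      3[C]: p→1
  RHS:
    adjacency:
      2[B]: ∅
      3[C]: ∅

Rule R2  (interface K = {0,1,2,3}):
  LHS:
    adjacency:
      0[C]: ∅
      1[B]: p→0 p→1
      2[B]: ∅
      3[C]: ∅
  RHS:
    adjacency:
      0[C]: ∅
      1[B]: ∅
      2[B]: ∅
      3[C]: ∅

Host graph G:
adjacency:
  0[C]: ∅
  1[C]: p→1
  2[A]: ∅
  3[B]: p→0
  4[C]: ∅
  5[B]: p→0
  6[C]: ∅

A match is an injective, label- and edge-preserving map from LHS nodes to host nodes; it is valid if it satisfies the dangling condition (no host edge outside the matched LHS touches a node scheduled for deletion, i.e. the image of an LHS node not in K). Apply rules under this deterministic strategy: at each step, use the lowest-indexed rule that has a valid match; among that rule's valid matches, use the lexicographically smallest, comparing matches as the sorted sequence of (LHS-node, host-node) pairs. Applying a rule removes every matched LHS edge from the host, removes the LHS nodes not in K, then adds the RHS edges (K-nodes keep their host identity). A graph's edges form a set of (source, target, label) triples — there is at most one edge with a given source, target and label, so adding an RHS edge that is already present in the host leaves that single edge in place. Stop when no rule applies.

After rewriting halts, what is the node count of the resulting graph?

Answer: 3

Steps:
start.  V:7 E:3  edges: 1-p->1 3-p->0 5-p->0
1. fire R0 via {0↦0, 1↦3, 2↦4}  →  V:5 E:2  edges: 1-p->1 5-p->0
2. fire R0 via {0↦0, 1↦5, 2↦6}  →  V:3 E:1  edges: 1-p->1
halt: no rule applies after step 2
NF nodes: {0:C, 1:C, 2:A}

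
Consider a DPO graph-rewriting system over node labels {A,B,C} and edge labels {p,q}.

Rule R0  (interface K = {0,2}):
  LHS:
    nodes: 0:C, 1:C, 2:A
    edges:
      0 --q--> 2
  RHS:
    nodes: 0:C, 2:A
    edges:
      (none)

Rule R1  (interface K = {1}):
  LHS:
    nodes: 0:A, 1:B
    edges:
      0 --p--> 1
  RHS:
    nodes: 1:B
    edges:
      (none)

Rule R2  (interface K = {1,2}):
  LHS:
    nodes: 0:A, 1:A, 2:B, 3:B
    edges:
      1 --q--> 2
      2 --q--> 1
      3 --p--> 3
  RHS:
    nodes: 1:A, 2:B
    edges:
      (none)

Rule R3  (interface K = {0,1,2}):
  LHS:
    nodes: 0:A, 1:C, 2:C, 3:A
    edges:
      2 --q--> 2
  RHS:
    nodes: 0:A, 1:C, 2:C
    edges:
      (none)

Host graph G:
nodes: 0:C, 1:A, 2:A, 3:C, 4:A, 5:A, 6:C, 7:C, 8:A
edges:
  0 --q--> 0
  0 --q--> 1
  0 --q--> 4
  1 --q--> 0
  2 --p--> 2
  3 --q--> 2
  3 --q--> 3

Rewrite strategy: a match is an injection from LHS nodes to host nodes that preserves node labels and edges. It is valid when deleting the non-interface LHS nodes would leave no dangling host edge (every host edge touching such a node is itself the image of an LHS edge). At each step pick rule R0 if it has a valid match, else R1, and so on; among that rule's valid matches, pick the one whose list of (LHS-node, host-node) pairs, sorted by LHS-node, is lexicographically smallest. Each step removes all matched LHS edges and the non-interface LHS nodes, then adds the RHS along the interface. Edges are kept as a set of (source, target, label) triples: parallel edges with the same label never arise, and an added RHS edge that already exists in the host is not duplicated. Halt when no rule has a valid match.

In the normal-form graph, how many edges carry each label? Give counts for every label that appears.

initial: |V|=9 |E|=7  E = 0-q->0 0-q->1 0-q->4 1-q->0 2-p->2 3-q->2 3-q->3
step 1: apply R0 at {0↦0, 1↦6, 2↦1}  → |V|=8 |E|=6  E = 0-q->0 0-q->4 1-q->0 2-p->2 3-q->2 3-q->3
step 2: apply R0 at {0↦0, 1↦7, 2↦4}  → |V|=7 |E|=5  E = 0-q->0 1-q->0 2-p->2 3-q->2 3-q->3
step 3: apply R3 at {0↦1, 1↦0, 2↦3, 3↦4}  → |V|=6 |E|=4  E = 0-q->0 1-q->0 2-p->2 3-q->2
step 4: apply R3 at {0↦1, 1↦3, 2↦0, 3↦5}  → |V|=5 |E|=3  E = 1-q->0 2-p->2 3-q->2
halt: no rule applies after step 4
NF edges: [(1, 0, 'q'), (2, 2, 'p'), (3, 2, 'q')]

Answer: p:1 q:2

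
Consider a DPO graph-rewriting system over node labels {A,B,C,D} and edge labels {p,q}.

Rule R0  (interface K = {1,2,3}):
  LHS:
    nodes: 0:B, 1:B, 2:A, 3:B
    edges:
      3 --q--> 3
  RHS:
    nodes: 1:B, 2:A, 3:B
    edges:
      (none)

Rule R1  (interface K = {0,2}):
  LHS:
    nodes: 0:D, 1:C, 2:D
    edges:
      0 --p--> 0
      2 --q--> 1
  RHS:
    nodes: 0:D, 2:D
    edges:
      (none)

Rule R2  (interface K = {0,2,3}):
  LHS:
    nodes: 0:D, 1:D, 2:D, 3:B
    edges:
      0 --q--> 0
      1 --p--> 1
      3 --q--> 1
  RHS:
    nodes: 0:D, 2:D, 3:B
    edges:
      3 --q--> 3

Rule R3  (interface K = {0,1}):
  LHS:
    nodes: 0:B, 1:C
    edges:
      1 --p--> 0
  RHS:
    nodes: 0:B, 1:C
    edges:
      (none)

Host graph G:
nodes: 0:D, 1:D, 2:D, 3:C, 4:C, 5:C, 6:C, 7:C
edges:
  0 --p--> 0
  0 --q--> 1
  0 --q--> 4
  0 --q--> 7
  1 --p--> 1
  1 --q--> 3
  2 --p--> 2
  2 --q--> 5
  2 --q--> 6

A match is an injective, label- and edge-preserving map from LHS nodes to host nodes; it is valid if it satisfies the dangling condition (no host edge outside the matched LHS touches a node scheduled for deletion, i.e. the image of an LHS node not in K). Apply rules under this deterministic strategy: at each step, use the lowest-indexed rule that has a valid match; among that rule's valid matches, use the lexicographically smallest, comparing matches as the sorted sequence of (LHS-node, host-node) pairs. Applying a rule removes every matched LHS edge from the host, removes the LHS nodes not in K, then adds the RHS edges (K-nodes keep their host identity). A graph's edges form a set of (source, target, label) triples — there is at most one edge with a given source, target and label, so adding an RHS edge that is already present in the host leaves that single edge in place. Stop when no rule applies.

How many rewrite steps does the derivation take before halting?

Answer: 3

Rewrite trace:
start.  V:8 E:9  edges: 0-p->0 0-q->1 0-q->4 0-q->7 1-p->1 1-q->3 2-p->2 2-q->5 2-q->6
1. fire R1 via {0↦0, 1↦3, 2↦1}  →  V:7 E:7  edges: 0-q->1 0-q->4 0-q->7 1-p->1 2-p->2 2-q->5 2-q->6
2. fire R1 via {0↦1, 1↦4, 2↦0}  →  V:6 E:5  edges: 0-q->1 0-q->7 2-p->2 2-q->5 2-q->6
3. fire R1 via {0↦2, 1↦7, 2↦0}  →  V:5 E:3  edges: 0-q->1 2-q->5 2-q->6
final graph: no rule applies after step 3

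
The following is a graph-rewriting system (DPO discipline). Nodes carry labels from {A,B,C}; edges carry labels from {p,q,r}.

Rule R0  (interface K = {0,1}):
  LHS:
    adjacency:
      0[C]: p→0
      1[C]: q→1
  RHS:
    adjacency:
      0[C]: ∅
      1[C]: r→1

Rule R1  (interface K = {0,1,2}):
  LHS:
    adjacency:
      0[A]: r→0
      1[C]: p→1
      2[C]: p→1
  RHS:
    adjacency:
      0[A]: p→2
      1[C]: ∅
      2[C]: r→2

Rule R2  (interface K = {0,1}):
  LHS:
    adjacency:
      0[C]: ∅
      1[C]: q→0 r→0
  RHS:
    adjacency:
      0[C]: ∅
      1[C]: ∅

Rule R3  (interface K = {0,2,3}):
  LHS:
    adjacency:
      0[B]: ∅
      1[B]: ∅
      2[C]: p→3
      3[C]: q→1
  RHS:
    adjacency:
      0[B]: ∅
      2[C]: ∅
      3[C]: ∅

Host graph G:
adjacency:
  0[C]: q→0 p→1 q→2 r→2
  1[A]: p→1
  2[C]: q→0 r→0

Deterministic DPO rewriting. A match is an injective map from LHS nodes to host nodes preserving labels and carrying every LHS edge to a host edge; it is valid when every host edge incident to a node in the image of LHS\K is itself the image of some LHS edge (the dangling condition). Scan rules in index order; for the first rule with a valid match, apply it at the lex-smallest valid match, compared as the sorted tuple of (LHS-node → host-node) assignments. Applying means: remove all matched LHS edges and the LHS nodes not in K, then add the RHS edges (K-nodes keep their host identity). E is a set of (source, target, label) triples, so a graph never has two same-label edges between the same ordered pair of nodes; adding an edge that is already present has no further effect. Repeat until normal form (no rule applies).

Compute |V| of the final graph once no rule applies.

Answer: 3

Rewrite trace:
initial: |V|=3 |E|=7  E = 0-q->0 0-p->1 0-q->2 0-r->2 1-p->1 2-q->0 2-r->0
step 1: apply R2 at {0↦0, 1↦2}  → |V|=3 |E|=5  E = 0-q->0 0-p->1 0-q->2 0-r->2 1-p->1
step 2: apply R2 at {0↦2, 1↦0}  → |V|=3 |E|=3  E = 0-q->0 0-p->1 1-p->1
halt: no rule applies after step 2
NF nodes: {0:C, 1:A, 2:C}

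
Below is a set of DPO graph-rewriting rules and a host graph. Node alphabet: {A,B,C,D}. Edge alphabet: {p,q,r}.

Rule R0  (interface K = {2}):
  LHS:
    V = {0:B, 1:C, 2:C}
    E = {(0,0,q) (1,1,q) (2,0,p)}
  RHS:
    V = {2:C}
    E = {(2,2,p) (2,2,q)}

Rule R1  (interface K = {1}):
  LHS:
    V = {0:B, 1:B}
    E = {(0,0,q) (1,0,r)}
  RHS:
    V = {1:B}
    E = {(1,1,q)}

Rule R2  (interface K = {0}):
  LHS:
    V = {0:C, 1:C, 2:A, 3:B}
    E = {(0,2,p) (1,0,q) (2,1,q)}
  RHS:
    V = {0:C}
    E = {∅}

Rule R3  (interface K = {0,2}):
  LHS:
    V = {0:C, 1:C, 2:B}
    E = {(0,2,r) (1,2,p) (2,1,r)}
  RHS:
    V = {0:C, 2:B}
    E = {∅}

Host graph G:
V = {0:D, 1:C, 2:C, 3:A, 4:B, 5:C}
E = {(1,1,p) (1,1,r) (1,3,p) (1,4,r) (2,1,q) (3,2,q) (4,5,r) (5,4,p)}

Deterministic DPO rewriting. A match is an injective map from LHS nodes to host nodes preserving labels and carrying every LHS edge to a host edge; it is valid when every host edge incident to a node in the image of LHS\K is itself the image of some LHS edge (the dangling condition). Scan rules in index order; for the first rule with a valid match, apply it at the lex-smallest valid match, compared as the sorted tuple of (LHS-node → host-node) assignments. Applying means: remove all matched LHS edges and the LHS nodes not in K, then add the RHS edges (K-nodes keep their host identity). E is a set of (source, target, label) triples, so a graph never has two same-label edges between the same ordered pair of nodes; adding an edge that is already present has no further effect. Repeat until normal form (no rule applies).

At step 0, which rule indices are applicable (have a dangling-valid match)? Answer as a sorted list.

Answer: [R3]

Steps:
R0: no valid match — LHS pattern not found
R1: no valid match — LHS pattern not found
R2: no valid match — 1 raw match, all fail dangling condition
R3: 1 valid match — {0↦1, 1↦5, 2↦4}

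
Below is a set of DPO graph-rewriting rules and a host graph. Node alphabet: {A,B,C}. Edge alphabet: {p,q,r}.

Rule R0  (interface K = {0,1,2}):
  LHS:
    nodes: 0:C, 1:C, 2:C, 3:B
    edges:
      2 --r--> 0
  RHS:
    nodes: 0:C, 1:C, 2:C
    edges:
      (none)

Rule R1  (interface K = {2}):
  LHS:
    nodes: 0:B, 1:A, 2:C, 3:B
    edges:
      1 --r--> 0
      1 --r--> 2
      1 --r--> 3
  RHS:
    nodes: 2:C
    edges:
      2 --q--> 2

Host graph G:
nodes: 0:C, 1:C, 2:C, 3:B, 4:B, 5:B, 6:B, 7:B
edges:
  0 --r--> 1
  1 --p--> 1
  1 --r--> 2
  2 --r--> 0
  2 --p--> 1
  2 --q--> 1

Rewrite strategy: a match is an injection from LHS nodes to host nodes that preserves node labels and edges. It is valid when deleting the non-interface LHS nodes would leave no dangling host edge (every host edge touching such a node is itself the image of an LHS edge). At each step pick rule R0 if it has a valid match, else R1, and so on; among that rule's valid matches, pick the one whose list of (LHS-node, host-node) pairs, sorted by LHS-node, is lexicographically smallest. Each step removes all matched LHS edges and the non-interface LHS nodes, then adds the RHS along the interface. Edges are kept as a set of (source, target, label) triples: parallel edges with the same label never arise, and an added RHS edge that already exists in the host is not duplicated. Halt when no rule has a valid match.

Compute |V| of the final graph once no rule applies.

start.  V:8 E:6  edges: 0-r->1 1-p->1 1-r->2 2-r->0 2-p->1 2-q->1
1. fire R0 via {0↦0, 1↦1, 2↦2, 3↦3}  →  V:7 E:5  edges: 0-r->1 1-p->1 1-r->2 2-p->1 2-q->1
2. fire R0 via {0↦1, 1↦2, 2↦0, 3↦4}  →  V:6 E:4  edges: 1-p->1 1-r->2 2-p->1 2-q->1
3. fire R0 via {0↦2, 1↦0, 2↦1, 3↦5}  →  V:5 E:3  edges: 1-p->1 2-p->1 2-q->1
normal form: no rule applies after step 3
NF nodes: {0:C, 1:C, 2:C, 6:B, 7:B}

Answer: 5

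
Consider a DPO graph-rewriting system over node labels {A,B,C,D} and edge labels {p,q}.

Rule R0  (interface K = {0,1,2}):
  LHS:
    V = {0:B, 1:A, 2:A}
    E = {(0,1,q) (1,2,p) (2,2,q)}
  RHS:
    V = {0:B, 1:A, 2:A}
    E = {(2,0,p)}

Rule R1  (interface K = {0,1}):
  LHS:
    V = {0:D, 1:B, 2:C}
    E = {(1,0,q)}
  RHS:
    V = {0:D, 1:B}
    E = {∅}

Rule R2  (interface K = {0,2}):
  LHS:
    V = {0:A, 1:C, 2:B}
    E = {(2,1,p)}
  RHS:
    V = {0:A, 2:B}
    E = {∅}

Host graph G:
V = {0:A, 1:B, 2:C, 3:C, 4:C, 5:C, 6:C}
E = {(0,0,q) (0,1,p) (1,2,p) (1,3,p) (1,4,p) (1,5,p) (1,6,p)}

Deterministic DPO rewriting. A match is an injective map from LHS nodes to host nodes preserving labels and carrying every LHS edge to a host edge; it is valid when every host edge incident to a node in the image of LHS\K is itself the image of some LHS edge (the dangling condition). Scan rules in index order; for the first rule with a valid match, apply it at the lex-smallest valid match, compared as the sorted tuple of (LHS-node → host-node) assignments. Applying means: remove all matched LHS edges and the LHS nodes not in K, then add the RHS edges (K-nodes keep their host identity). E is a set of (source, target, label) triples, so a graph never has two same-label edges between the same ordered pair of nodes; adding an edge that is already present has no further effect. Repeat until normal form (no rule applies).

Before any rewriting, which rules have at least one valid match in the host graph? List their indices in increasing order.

Answer: [R2]

Steps:
R0: no valid match — LHS pattern not found
R1: no valid match — LHS pattern not found
R2: 5 valid matches — {0↦0, 1↦2, 2↦1}, {0↦0, 1↦3, 2↦1}, {0↦0, 1↦4, 2↦1} (+2 more)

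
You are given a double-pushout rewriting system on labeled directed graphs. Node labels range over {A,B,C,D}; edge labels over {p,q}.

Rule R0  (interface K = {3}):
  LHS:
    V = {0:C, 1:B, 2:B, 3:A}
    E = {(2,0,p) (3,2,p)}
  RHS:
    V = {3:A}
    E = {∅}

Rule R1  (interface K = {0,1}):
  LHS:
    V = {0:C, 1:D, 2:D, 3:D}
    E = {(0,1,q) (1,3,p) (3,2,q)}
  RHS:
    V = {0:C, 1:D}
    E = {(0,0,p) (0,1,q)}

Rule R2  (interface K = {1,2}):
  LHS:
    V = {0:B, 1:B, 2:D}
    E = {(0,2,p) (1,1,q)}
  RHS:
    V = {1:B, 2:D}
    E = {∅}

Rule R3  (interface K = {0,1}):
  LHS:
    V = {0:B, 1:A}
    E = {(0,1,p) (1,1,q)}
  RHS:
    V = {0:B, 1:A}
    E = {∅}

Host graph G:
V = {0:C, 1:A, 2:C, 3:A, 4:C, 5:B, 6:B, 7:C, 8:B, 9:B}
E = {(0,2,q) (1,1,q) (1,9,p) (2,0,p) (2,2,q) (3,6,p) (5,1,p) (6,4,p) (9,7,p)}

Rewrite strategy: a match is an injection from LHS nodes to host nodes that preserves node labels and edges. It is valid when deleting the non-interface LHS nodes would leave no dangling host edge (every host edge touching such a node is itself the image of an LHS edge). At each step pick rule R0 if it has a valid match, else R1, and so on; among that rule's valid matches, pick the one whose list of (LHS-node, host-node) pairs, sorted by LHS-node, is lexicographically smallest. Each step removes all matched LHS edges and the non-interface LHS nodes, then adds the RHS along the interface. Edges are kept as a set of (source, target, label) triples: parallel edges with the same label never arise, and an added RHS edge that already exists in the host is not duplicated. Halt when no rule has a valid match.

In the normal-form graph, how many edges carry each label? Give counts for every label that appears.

[0] host  ⇒  10 nodes, 9 edges  {0-q->2 1-q->1 1-p->9 2-p->0 2-q->2 3-p->6 5-p->1 6-p->4 9-p->7}
[1] R0 @ {0↦4, 1↦8, 2↦6, 3↦3}  ⇒  7 nodes, 7 edges  {0-q->2 1-q->1 1-p->9 2-p->0 2-q->2 5-p->1 9-p->7}
[2] R3 @ {0↦5, 1↦1}  ⇒  7 nodes, 5 edges  {0-q->2 1-p->9 2-p->0 2-q->2 9-p->7}
[3] R0 @ {0↦7, 1↦5, 2↦9, 3↦1}  ⇒  4 nodes, 3 edges  {0-q->2 2-p->0 2-q->2}
normal form: no rule applies after step 3
NF edges: [(0, 2, 'q'), (2, 0, 'p'), (2, 2, 'q')]

Answer: p:1 q:2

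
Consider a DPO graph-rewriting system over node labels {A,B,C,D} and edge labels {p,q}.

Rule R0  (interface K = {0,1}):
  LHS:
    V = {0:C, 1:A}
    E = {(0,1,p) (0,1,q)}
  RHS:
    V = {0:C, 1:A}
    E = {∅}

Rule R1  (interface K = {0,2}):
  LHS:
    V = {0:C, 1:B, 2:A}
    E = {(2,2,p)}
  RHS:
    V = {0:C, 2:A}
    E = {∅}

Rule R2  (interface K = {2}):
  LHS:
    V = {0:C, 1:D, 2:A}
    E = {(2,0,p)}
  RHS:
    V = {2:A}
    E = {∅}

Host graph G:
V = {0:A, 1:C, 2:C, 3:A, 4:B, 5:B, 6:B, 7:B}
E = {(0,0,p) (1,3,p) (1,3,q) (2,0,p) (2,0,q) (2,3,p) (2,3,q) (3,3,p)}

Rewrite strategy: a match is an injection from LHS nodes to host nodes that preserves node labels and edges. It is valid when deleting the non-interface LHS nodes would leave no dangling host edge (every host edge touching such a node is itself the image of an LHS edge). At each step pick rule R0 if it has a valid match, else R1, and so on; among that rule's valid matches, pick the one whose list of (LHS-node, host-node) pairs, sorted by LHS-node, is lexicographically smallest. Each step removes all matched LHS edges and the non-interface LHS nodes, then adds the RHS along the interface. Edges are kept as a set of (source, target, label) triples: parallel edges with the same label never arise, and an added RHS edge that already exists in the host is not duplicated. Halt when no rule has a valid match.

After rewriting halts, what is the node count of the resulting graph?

start.  V:8 E:8  edges: 0-p->0 1-p->3 1-q->3 2-p->0 2-q->0 2-p->3 2-q->3 3-p->3
1. fire R0 via {0↦1, 1↦3}  →  V:8 E:6  edges: 0-p->0 2-p->0 2-q->0 2-p->3 2-q->3 3-p->3
2. fire R0 via {0↦2, 1↦0}  →  V:8 E:4  edges: 0-p->0 2-p->3 2-q->3 3-p->3
3. fire R0 via {0↦2, 1↦3}  →  V:8 E:2  edges: 0-p->0 3-p->3
4. fire R1 via {0↦1, 1↦4, 2↦0}  →  V:7 E:1  edges: 3-p->3
5. fire R1 via {0↦1, 1↦5, 2↦3}  →  V:6 E:0  edges: ∅
final graph: no rule applies after step 5
NF nodes: {0:A, 1:C, 2:C, 3:A, 6:B, 7:B}

Answer: 6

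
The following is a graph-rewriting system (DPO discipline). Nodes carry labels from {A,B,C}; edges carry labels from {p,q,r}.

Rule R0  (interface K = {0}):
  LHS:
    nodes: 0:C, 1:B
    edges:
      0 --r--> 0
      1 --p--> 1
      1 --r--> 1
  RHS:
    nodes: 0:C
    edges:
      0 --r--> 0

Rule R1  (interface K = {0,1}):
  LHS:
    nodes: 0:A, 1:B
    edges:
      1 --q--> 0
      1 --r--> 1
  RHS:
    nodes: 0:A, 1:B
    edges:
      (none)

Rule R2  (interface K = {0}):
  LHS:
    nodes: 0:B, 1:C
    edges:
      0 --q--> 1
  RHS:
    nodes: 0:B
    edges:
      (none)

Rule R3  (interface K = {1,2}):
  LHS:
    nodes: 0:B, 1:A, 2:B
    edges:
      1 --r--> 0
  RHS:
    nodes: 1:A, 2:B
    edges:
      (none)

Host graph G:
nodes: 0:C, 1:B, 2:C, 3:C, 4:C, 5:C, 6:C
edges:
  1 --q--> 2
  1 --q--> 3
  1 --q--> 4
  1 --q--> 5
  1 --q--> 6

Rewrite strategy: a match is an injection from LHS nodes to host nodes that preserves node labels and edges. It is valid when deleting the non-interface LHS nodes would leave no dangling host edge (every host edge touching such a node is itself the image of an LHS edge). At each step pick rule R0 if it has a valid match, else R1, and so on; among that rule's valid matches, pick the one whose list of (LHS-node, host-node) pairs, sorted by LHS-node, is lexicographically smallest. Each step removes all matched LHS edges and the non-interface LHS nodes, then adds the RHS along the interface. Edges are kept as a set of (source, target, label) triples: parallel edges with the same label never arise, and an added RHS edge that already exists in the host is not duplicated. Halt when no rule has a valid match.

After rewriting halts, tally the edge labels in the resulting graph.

initial: |V|=7 |E|=5  E = 1-q->2 1-q->3 1-q->4 1-q->5 1-q->6
step 1: apply R2 at {0↦1, 1↦2}  → |V|=6 |E|=4  E = 1-q->3 1-q->4 1-q->5 1-q->6
step 2: apply R2 at {0↦1, 1↦3}  → |V|=5 |E|=3  E = 1-q->4 1-q->5 1-q->6
step 3: apply R2 at {0↦1, 1↦4}  → |V|=4 |E|=2  E = 1-q->5 1-q->6
step 4: apply R2 at {0↦1, 1↦5}  → |V|=3 |E|=1  E = 1-q->6
step 5: apply R2 at {0↦1, 1↦6}  → |V|=2 |E|=0  E = ∅
normal form: no rule applies after step 5
NF edges: []

Answer: (no edges)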